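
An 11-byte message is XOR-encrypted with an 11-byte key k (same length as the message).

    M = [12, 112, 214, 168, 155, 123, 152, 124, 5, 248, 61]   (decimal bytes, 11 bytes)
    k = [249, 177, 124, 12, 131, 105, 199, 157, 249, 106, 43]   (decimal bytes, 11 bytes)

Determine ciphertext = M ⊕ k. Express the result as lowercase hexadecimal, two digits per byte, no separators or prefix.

XOR is its own inverse, so applying the key byte-wise gives the result directly.
 12 ^ 249 = 245
112 ^ 177 = 193
214 ^ 124 = 170
168 ^  12 = 164
155 ^ 131 =  24
123 ^ 105 =  18
152 ^ 199 =  95
124 ^ 157 = 225
  5 ^ 249 = 252
248 ^ 106 = 146
 61 ^  43 =  22

f5c1aaa418125fe1fc9216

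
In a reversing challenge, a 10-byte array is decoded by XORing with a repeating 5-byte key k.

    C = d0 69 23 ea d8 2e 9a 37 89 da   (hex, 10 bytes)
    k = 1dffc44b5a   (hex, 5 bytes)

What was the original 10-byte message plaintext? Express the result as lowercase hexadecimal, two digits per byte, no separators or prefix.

cd96e7a1823365f3c280

The 5-byte key repeats, so the effective keystream is 1d ff c4 4b 5a 1d ff c4 4b 5a.
byte 0: d0 ^ 1d = cd
byte 1: 69 ^ ff = 96
byte 2: 23 ^ c4 = e7
byte 3: ea ^ 4b = a1
byte 4: d8 ^ 5a = 82
byte 5: 2e ^ 1d = 33
byte 6: 9a ^ ff = 65
byte 7: 37 ^ c4 = f3
byte 8: 89 ^ 4b = c2
byte 9: da ^ 5a = 80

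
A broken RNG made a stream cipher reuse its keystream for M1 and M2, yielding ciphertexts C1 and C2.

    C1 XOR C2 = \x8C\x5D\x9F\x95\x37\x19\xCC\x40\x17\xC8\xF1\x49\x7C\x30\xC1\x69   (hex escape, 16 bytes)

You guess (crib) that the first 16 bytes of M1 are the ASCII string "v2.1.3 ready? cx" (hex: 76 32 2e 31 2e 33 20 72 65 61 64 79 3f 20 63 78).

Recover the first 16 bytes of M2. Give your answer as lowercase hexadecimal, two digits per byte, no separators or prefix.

Since C1 ⊕ C2 = M1 ⊕ M2, XORing with the guessed M1 bytes yields the corresponding M2 bytes: M2 = (C1 ⊕ C2) ⊕ M1.
8c XOR 76 = fa
5d XOR 32 = 6f
9f XOR 2e = b1
95 XOR 31 = a4
37 XOR 2e = 19
19 XOR 33 = 2a
cc XOR 20 = ec
40 XOR 72 = 32
17 XOR 65 = 72
c8 XOR 61 = a9
f1 XOR 64 = 95
49 XOR 79 = 30
7c XOR 3f = 43
30 XOR 20 = 10
c1 XOR 63 = a2
69 XOR 78 = 11

fa6fb1a4192aec3272a995304310a211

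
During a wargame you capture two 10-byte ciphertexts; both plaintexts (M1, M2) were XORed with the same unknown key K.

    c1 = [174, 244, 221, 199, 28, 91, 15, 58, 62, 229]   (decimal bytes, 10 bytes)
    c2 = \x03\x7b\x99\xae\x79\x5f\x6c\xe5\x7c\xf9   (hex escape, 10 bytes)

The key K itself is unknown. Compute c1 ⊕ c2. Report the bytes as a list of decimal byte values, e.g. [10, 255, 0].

c1 ⊕ c2 = (M1 ⊕ K) ⊕ (M2 ⊕ K) = M1 ⊕ M2 — the shared key cancels under XOR.
ae xor 03 = ad
f4 xor 7b = 8f
dd xor 99 = 44
c7 xor ae = 69
1c xor 79 = 65
5b xor 5f = 04
0f xor 6c = 63
3a xor e5 = df
3e xor 7c = 42
e5 xor f9 = 1c

[173, 143, 68, 105, 101, 4, 99, 223, 66, 28]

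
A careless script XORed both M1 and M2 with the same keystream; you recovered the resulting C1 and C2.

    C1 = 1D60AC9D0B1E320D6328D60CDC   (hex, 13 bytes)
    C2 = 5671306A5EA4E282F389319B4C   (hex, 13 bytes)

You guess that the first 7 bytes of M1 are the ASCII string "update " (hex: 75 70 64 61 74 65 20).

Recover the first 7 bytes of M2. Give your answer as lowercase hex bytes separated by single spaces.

3e 61 f8 96 21 df f0

First, C1 ⊕ C2 = (M1 ⊕ K) ⊕ (M2 ⊕ K) = M1 ⊕ M2, so the key drops out. Then M2 = (M1 ⊕ M2) ⊕ M1 over the first 7 bytes.
byte 0: (1d xor 56) xor 75 = 4b xor 75 = 3e
byte 1: (60 xor 71) xor 70 = 11 xor 70 = 61
byte 2: (ac xor 30) xor 64 = 9c xor 64 = f8
byte 3: (9d xor 6a) xor 61 = f7 xor 61 = 96
byte 4: (0b xor 5e) xor 74 = 55 xor 74 = 21
byte 5: (1e xor a4) xor 65 = ba xor 65 = df
byte 6: (32 xor e2) xor 20 = d0 xor 20 = f0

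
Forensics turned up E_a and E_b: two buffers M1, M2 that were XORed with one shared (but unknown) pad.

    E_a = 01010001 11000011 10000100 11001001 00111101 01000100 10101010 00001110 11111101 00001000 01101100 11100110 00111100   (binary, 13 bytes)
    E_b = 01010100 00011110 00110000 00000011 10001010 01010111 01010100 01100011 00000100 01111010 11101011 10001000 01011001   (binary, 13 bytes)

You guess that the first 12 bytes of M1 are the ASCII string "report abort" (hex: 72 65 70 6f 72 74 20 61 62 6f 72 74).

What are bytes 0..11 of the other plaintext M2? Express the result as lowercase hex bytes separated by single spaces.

First, E_a ⊕ E_b = (M1 ⊕ K) ⊕ (M2 ⊕ K) = M1 ⊕ M2, so the key drops out. Then M2 = (M1 ⊕ M2) ⊕ M1 over the first 12 bytes.
byte 0: (51 xor 54) xor 72 = 05 xor 72 = 77
byte 1: (c3 xor 1e) xor 65 = dd xor 65 = b8
byte 2: (84 xor 30) xor 70 = b4 xor 70 = c4
byte 3: (c9 xor 03) xor 6f = ca xor 6f = a5
byte 4: (3d xor 8a) xor 72 = b7 xor 72 = c5
byte 5: (44 xor 57) xor 74 = 13 xor 74 = 67
byte 6: (aa xor 54) xor 20 = fe xor 20 = de
byte 7: (0e xor 63) xor 61 = 6d xor 61 = 0c
byte 8: (fd xor 04) xor 62 = f9 xor 62 = 9b
byte 9: (08 xor 7a) xor 6f = 72 xor 6f = 1d
byte 10: (6c xor eb) xor 72 = 87 xor 72 = f5
byte 11: (e6 xor 88) xor 74 = 6e xor 74 = 1a

77 b8 c4 a5 c5 67 de 0c 9b 1d f5 1a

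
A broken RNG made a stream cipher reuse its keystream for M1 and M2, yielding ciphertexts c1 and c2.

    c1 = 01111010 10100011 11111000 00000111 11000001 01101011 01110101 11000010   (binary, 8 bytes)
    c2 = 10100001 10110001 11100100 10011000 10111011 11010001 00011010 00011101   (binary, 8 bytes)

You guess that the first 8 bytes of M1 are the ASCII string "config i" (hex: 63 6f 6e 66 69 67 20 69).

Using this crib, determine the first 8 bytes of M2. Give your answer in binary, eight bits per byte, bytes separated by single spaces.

10111000 01111101 01110010 11111001 00010011 11011101 01001111 10110110

First, c1 ⊕ c2 = (M1 ⊕ K) ⊕ (M2 ⊕ K) = M1 ⊕ M2, so the key drops out. Then M2 = (M1 ⊕ M2) ⊕ M1 over the first 8 bytes.
byte 0: (7a xor a1) xor 63 = db xor 63 = b8
byte 1: (a3 xor b1) xor 6f = 12 xor 6f = 7d
byte 2: (f8 xor e4) xor 6e = 1c xor 6e = 72
byte 3: (07 xor 98) xor 66 = 9f xor 66 = f9
byte 4: (c1 xor bb) xor 69 = 7a xor 69 = 13
byte 5: (6b xor d1) xor 67 = ba xor 67 = dd
byte 6: (75 xor 1a) xor 20 = 6f xor 20 = 4f
byte 7: (c2 xor 1d) xor 69 = df xor 69 = b6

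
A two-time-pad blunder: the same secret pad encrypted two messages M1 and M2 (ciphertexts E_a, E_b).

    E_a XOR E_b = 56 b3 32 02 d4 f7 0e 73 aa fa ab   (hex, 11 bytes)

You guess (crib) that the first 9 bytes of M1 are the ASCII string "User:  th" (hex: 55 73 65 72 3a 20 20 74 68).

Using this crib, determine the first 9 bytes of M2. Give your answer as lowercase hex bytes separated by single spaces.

03 c0 57 70 ee d7 2e 07 c2

Since E_a ⊕ E_b = M1 ⊕ M2, XORing with the guessed M1 bytes yields the corresponding M2 bytes: M2 = (E_a ⊕ E_b) ⊕ M1.
56 xor 55 = 03
b3 xor 73 = c0
32 xor 65 = 57
02 xor 72 = 70
d4 xor 3a = ee
f7 xor 20 = d7
0e xor 20 = 2e
73 xor 74 = 07
aa xor 68 = c2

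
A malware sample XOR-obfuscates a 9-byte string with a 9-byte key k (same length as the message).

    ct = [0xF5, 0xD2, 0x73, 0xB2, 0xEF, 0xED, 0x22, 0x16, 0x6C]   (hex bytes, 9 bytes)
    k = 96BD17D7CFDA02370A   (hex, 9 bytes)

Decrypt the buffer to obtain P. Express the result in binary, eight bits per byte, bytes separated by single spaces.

XOR is its own inverse, so applying the key byte-wise gives the result directly.
byte 0: f5 xor 96 = 63
byte 1: d2 xor bd = 6f
byte 2: 73 xor 17 = 64
byte 3: b2 xor d7 = 65
byte 4: ef xor cf = 20
byte 5: ed xor da = 37
byte 6: 22 xor 02 = 20
byte 7: 16 xor 37 = 21
byte 8: 6c xor 0a = 66

01100011 01101111 01100100 01100101 00100000 00110111 00100000 00100001 01100110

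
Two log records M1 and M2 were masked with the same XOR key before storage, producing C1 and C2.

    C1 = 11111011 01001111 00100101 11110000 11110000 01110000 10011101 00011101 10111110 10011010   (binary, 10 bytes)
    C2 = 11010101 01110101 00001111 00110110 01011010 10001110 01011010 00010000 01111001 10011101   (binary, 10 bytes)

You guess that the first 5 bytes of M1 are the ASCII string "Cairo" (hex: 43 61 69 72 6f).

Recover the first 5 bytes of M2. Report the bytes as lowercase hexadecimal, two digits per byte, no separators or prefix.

First, C1 ⊕ C2 = (M1 ⊕ K) ⊕ (M2 ⊕ K) = M1 ⊕ M2, so the key drops out. Then M2 = (M1 ⊕ M2) ⊕ M1 over the first 5 bytes.
byte 0: (fb xor d5) xor 43 = 2e xor 43 = 6d
byte 1: (4f xor 75) xor 61 = 3a xor 61 = 5b
byte 2: (25 xor 0f) xor 69 = 2a xor 69 = 43
byte 3: (f0 xor 36) xor 72 = c6 xor 72 = b4
byte 4: (f0 xor 5a) xor 6f = aa xor 6f = c5

6d5b43b4c5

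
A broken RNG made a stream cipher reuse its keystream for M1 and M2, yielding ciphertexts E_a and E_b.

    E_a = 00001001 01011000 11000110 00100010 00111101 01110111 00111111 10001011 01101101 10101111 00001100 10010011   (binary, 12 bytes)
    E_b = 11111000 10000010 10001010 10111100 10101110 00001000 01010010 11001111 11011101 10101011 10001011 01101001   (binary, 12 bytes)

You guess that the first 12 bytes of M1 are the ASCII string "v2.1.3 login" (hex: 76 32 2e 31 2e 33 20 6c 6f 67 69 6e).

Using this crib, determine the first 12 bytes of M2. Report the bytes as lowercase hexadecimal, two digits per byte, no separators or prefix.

First, E_a ⊕ E_b = (M1 ⊕ K) ⊕ (M2 ⊕ K) = M1 ⊕ M2, so the key drops out. Then M2 = (M1 ⊕ M2) ⊕ M1 over the first 12 bytes.
byte 0: (09 XOR f8) XOR 76 = f1 XOR 76 = 87
byte 1: (58 XOR 82) XOR 32 = da XOR 32 = e8
byte 2: (c6 XOR 8a) XOR 2e = 4c XOR 2e = 62
byte 3: (22 XOR bc) XOR 31 = 9e XOR 31 = af
byte 4: (3d XOR ae) XOR 2e = 93 XOR 2e = bd
byte 5: (77 XOR 08) XOR 33 = 7f XOR 33 = 4c
byte 6: (3f XOR 52) XOR 20 = 6d XOR 20 = 4d
byte 7: (8b XOR cf) XOR 6c = 44 XOR 6c = 28
byte 8: (6d XOR dd) XOR 6f = b0 XOR 6f = df
byte 9: (af XOR ab) XOR 67 = 04 XOR 67 = 63
byte 10: (0c XOR 8b) XOR 69 = 87 XOR 69 = ee
byte 11: (93 XOR 69) XOR 6e = fa XOR 6e = 94

87e862afbd4c4d28df63ee94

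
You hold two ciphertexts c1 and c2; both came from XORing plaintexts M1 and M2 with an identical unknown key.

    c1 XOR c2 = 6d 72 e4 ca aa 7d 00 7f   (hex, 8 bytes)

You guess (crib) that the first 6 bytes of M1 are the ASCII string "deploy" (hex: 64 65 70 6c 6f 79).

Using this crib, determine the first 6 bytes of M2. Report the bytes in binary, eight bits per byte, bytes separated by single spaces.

00001001 00010111 10010100 10100110 11000101 00000100

Since c1 ⊕ c2 = M1 ⊕ M2, XORing with the guessed M1 bytes yields the corresponding M2 bytes: M2 = (c1 ⊕ c2) ⊕ M1.
6d ⊕ 64 = 09
72 ⊕ 65 = 17
e4 ⊕ 70 = 94
ca ⊕ 6c = a6
aa ⊕ 6f = c5
7d ⊕ 79 = 04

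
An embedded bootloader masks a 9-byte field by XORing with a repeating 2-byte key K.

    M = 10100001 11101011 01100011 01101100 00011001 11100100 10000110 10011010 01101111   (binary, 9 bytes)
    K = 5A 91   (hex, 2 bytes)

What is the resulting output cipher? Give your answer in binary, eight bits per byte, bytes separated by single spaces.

11111011 01111010 00111001 11111101 01000011 01110101 11011100 00001011 00110101

The 2-byte key repeats, so the effective keystream is 5a 91 5a 91 5a 91 5a 91 5a.
byte 0: a1 ^ 5a = fb
byte 1: eb ^ 91 = 7a
byte 2: 63 ^ 5a = 39
byte 3: 6c ^ 91 = fd
byte 4: 19 ^ 5a = 43
byte 5: e4 ^ 91 = 75
byte 6: 86 ^ 5a = dc
byte 7: 9a ^ 91 = 0b
byte 8: 6f ^ 5a = 35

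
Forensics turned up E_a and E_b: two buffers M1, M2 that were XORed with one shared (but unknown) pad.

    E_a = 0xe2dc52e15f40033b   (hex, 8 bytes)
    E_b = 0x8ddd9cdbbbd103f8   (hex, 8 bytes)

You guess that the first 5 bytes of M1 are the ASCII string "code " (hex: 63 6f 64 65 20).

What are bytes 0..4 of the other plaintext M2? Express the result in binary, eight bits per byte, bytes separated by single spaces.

00001100 01101110 10101010 01011111 11000100

First, E_a ⊕ E_b = (M1 ⊕ K) ⊕ (M2 ⊕ K) = M1 ⊕ M2, so the key drops out. Then M2 = (M1 ⊕ M2) ⊕ M1 over the first 5 bytes.
byte 0: (e2 ⊕ 8d) ⊕ 63 = 6f ⊕ 63 = 0c
byte 1: (dc ⊕ dd) ⊕ 6f = 01 ⊕ 6f = 6e
byte 2: (52 ⊕ 9c) ⊕ 64 = ce ⊕ 64 = aa
byte 3: (e1 ⊕ db) ⊕ 65 = 3a ⊕ 65 = 5f
byte 4: (5f ⊕ bb) ⊕ 20 = e4 ⊕ 20 = c4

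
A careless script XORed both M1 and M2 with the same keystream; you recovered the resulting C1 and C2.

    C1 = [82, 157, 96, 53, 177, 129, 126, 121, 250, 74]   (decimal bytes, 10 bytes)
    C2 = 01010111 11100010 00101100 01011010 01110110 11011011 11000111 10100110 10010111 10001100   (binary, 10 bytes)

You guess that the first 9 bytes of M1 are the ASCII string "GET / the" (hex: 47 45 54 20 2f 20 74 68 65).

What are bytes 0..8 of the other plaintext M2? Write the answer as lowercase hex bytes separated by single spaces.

42 3a 18 4f e8 7a cd b7 08

First, C1 ⊕ C2 = (M1 ⊕ K) ⊕ (M2 ⊕ K) = M1 ⊕ M2, so the key drops out. Then M2 = (M1 ⊕ M2) ⊕ M1 over the first 9 bytes.
byte 0: (52 ^ 57) ^ 47 = 05 ^ 47 = 42
byte 1: (9d ^ e2) ^ 45 = 7f ^ 45 = 3a
byte 2: (60 ^ 2c) ^ 54 = 4c ^ 54 = 18
byte 3: (35 ^ 5a) ^ 20 = 6f ^ 20 = 4f
byte 4: (b1 ^ 76) ^ 2f = c7 ^ 2f = e8
byte 5: (81 ^ db) ^ 20 = 5a ^ 20 = 7a
byte 6: (7e ^ c7) ^ 74 = b9 ^ 74 = cd
byte 7: (79 ^ a6) ^ 68 = df ^ 68 = b7
byte 8: (fa ^ 97) ^ 65 = 6d ^ 65 = 08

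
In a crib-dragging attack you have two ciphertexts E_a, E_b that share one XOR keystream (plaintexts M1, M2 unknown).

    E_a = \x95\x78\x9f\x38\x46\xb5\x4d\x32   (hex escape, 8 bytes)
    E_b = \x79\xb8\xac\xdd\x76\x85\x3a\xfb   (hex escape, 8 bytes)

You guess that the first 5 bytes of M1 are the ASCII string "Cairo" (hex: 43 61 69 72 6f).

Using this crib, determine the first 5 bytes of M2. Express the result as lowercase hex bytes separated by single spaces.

af a1 5a 97 5f

First, E_a ⊕ E_b = (M1 ⊕ K) ⊕ (M2 ⊕ K) = M1 ⊕ M2, so the key drops out. Then M2 = (M1 ⊕ M2) ⊕ M1 over the first 5 bytes.
byte 0: (95 ⊕ 79) ⊕ 43 = ec ⊕ 43 = af
byte 1: (78 ⊕ b8) ⊕ 61 = c0 ⊕ 61 = a1
byte 2: (9f ⊕ ac) ⊕ 69 = 33 ⊕ 69 = 5a
byte 3: (38 ⊕ dd) ⊕ 72 = e5 ⊕ 72 = 97
byte 4: (46 ⊕ 76) ⊕ 6f = 30 ⊕ 6f = 5f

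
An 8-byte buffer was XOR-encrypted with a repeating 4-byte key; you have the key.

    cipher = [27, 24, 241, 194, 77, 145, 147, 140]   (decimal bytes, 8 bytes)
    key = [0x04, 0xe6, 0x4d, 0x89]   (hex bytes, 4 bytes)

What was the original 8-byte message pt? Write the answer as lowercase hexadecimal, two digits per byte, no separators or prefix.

1ffebc4b4977de05

The 4-byte key repeats, so the effective keystream is 04 e6 4d 89 04 e6 4d 89.
byte 0: 1b ^ 04 = 1f
byte 1: 18 ^ e6 = fe
byte 2: f1 ^ 4d = bc
byte 3: c2 ^ 89 = 4b
byte 4: 4d ^ 04 = 49
byte 5: 91 ^ e6 = 77
byte 6: 93 ^ 4d = de
byte 7: 8c ^ 89 = 05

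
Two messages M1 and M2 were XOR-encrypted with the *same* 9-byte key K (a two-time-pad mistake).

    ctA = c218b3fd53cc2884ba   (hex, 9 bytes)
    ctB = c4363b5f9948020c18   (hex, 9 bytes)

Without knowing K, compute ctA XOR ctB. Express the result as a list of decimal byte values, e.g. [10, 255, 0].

ctA ⊕ ctB = (M1 ⊕ K) ⊕ (M2 ⊕ K) = M1 ⊕ M2 — the shared key cancels under XOR.
194 ^ 196 =   6
 24 ^  54 =  46
179 ^  59 = 136
253 ^  95 = 162
 83 ^ 153 = 202
204 ^  72 = 132
 40 ^   2 =  42
132 ^  12 = 136
186 ^  24 = 162

[6, 46, 136, 162, 202, 132, 42, 136, 162]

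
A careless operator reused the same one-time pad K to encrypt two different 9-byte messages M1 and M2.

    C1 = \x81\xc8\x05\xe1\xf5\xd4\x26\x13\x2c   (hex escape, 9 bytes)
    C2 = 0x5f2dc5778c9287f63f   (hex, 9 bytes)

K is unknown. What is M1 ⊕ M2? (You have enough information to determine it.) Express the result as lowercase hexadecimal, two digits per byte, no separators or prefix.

C1 ⊕ C2 = (M1 ⊕ K) ⊕ (M2 ⊕ K) = M1 ⊕ M2 — the shared key cancels under XOR.
81 xor 5f = de
c8 xor 2d = e5
05 xor c5 = c0
e1 xor 77 = 96
f5 xor 8c = 79
d4 xor 92 = 46
26 xor 87 = a1
13 xor f6 = e5
2c xor 3f = 13

dee5c0967946a1e513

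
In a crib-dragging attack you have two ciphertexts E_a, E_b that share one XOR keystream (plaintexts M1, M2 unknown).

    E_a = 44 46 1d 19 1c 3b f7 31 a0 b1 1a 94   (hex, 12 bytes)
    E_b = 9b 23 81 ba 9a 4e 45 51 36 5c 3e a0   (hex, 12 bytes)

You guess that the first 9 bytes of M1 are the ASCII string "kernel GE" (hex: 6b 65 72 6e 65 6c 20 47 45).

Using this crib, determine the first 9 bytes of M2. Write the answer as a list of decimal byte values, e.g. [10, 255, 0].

First, E_a ⊕ E_b = (M1 ⊕ K) ⊕ (M2 ⊕ K) = M1 ⊕ M2, so the key drops out. Then M2 = (M1 ⊕ M2) ⊕ M1 over the first 9 bytes.
byte 0: (44 ⊕ 9b) ⊕ 6b = df ⊕ 6b = b4
byte 1: (46 ⊕ 23) ⊕ 65 = 65 ⊕ 65 = 00
byte 2: (1d ⊕ 81) ⊕ 72 = 9c ⊕ 72 = ee
byte 3: (19 ⊕ ba) ⊕ 6e = a3 ⊕ 6e = cd
byte 4: (1c ⊕ 9a) ⊕ 65 = 86 ⊕ 65 = e3
byte 5: (3b ⊕ 4e) ⊕ 6c = 75 ⊕ 6c = 19
byte 6: (f7 ⊕ 45) ⊕ 20 = b2 ⊕ 20 = 92
byte 7: (31 ⊕ 51) ⊕ 47 = 60 ⊕ 47 = 27
byte 8: (a0 ⊕ 36) ⊕ 45 = 96 ⊕ 45 = d3

[180, 0, 238, 205, 227, 25, 146, 39, 211]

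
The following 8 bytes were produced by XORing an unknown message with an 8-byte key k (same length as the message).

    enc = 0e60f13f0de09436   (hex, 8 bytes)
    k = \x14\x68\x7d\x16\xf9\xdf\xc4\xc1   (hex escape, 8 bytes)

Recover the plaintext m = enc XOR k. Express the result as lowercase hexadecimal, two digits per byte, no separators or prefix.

byte 0: 0e xor 14 = 1a
byte 1: 60 xor 68 = 08
byte 2: f1 xor 7d = 8c
byte 3: 3f xor 16 = 29
byte 4: 0d xor f9 = f4
byte 5: e0 xor df = 3f
byte 6: 94 xor c4 = 50
byte 7: 36 xor c1 = f7

1a088c29f43f50f7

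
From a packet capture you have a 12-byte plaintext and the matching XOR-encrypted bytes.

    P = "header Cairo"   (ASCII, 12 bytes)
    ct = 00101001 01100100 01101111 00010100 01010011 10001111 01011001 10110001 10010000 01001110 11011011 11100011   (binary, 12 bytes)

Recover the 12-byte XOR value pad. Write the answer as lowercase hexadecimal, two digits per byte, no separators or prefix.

Since ct = P ⊕ pad, XORing both sides with P gives pad = P ⊕ ct.
byte 0: 01101000 XOR 00101001 = 01000001
byte 1: 01100101 XOR 01100100 = 00000001
byte 2: 01100001 XOR 01101111 = 00001110
byte 3: 01100100 XOR 00010100 = 01110000
byte 4: 01100101 XOR 01010011 = 00110110
byte 5: 01110010 XOR 10001111 = 11111101
byte 6: 00100000 XOR 01011001 = 01111001
byte 7: 01000011 XOR 10110001 = 11110010
byte 8: 01100001 XOR 10010000 = 11110001
byte 9: 01101001 XOR 01001110 = 00100111
byte 10: 01110010 XOR 11011011 = 10101001
byte 11: 01101111 XOR 11100011 = 10001100

41010e7036fd79f2f127a98c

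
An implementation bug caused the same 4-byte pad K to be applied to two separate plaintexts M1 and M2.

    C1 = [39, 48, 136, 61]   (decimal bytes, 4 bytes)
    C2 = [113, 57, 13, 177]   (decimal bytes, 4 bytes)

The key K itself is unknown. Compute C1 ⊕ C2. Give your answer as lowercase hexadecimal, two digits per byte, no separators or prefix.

C1 ⊕ C2 = (M1 ⊕ K) ⊕ (M2 ⊕ K) = M1 ⊕ M2 — the shared key cancels under XOR.
27 ^ 71 = 56
30 ^ 39 = 09
88 ^ 0d = 85
3d ^ b1 = 8c

5609858c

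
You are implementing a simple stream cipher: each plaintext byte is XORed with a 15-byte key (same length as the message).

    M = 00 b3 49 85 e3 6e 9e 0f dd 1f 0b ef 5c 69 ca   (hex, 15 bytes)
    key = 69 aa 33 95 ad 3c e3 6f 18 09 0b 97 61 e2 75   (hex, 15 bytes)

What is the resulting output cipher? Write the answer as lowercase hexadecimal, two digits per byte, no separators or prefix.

00000000 XOR 01101001 = 01101001
10110011 XOR 10101010 = 00011001
01001001 XOR 00110011 = 01111010
10000101 XOR 10010101 = 00010000
11100011 XOR 10101101 = 01001110
01101110 XOR 00111100 = 01010010
10011110 XOR 11100011 = 01111101
00001111 XOR 01101111 = 01100000
11011101 XOR 00011000 = 11000101
00011111 XOR 00001001 = 00010110
00001011 XOR 00001011 = 00000000
11101111 XOR 10010111 = 01111000
01011100 XOR 01100001 = 00111101
01101001 XOR 11100010 = 10001011
11001010 XOR 01110101 = 10111111

69197a104e527d60c51600783d8bbf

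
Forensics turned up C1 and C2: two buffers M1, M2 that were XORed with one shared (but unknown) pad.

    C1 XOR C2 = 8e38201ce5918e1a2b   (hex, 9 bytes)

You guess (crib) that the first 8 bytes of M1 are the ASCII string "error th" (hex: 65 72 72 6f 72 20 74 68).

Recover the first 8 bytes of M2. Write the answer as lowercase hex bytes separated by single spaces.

eb 4a 52 73 97 b1 fa 72

Since C1 ⊕ C2 = M1 ⊕ M2, XORing with the guessed M1 bytes yields the corresponding M2 bytes: M2 = (C1 ⊕ C2) ⊕ M1.
byte 0: 8e XOR 65 = eb
byte 1: 38 XOR 72 = 4a
byte 2: 20 XOR 72 = 52
byte 3: 1c XOR 6f = 73
byte 4: e5 XOR 72 = 97
byte 5: 91 XOR 20 = b1
byte 6: 8e XOR 74 = fa
byte 7: 1a XOR 68 = 72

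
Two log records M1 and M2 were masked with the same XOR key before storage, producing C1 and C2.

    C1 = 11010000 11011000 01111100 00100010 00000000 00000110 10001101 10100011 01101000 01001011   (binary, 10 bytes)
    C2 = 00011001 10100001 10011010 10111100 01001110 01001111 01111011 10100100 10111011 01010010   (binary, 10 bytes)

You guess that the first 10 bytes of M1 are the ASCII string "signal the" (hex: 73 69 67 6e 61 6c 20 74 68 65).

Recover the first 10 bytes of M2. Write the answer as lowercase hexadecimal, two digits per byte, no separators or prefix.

First, C1 ⊕ C2 = (M1 ⊕ K) ⊕ (M2 ⊕ K) = M1 ⊕ M2, so the key drops out. Then M2 = (M1 ⊕ M2) ⊕ M1 over the first 10 bytes.
byte 0: (d0 ⊕ 19) ⊕ 73 = c9 ⊕ 73 = ba
byte 1: (d8 ⊕ a1) ⊕ 69 = 79 ⊕ 69 = 10
byte 2: (7c ⊕ 9a) ⊕ 67 = e6 ⊕ 67 = 81
byte 3: (22 ⊕ bc) ⊕ 6e = 9e ⊕ 6e = f0
byte 4: (00 ⊕ 4e) ⊕ 61 = 4e ⊕ 61 = 2f
byte 5: (06 ⊕ 4f) ⊕ 6c = 49 ⊕ 6c = 25
byte 6: (8d ⊕ 7b) ⊕ 20 = f6 ⊕ 20 = d6
byte 7: (a3 ⊕ a4) ⊕ 74 = 07 ⊕ 74 = 73
byte 8: (68 ⊕ bb) ⊕ 68 = d3 ⊕ 68 = bb
byte 9: (4b ⊕ 52) ⊕ 65 = 19 ⊕ 65 = 7c

ba1081f02f25d673bb7c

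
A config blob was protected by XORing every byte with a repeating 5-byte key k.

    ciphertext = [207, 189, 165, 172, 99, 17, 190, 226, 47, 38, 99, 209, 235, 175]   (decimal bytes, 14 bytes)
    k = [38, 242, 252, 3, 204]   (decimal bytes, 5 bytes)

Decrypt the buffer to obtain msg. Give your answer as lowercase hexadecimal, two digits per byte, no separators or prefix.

e94f59afaf374c1e2cea452317ac

The 5-byte key repeats, so the effective keystream is 26 f2 fc 03 cc 26 f2 fc 03 cc 26 f2 fc 03.
byte 0: 11001111 xor 00100110 = 11101001
byte 1: 10111101 xor 11110010 = 01001111
byte 2: 10100101 xor 11111100 = 01011001
byte 3: 10101100 xor 00000011 = 10101111
byte 4: 01100011 xor 11001100 = 10101111
byte 5: 00010001 xor 00100110 = 00110111
byte 6: 10111110 xor 11110010 = 01001100
byte 7: 11100010 xor 11111100 = 00011110
byte 8: 00101111 xor 00000011 = 00101100
byte 9: 00100110 xor 11001100 = 11101010
byte 10: 01100011 xor 00100110 = 01000101
byte 11: 11010001 xor 11110010 = 00100011
byte 12: 11101011 xor 11111100 = 00010111
byte 13: 10101111 xor 00000011 = 10101100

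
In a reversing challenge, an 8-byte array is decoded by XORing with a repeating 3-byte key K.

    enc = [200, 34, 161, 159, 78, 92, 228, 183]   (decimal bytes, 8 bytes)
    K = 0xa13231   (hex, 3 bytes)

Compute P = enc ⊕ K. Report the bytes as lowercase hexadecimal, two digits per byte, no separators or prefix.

The 3-byte key repeats, so the effective keystream is a1 32 31 a1 32 31 a1 32.
byte 0: 200 XOR 161 = 105
byte 1:  34 XOR  50 =  16
byte 2: 161 XOR  49 = 144
byte 3: 159 XOR 161 =  62
byte 4:  78 XOR  50 = 124
byte 5:  92 XOR  49 = 109
byte 6: 228 XOR 161 =  69
byte 7: 183 XOR  50 = 133

6910903e7c6d4585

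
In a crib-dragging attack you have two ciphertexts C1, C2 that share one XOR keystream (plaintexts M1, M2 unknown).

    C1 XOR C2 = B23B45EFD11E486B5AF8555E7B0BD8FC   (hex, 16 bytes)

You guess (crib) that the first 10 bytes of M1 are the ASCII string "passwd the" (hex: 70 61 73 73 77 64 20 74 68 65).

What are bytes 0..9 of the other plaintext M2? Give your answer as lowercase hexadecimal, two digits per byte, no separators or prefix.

Since C1 ⊕ C2 = M1 ⊕ M2, XORing with the guessed M1 bytes yields the corresponding M2 bytes: M2 = (C1 ⊕ C2) ⊕ M1.
byte 0: b2 ^ 70 = c2
byte 1: 3b ^ 61 = 5a
byte 2: 45 ^ 73 = 36
byte 3: ef ^ 73 = 9c
byte 4: d1 ^ 77 = a6
byte 5: 1e ^ 64 = 7a
byte 6: 48 ^ 20 = 68
byte 7: 6b ^ 74 = 1f
byte 8: 5a ^ 68 = 32
byte 9: f8 ^ 65 = 9d

c25a369ca67a681f329d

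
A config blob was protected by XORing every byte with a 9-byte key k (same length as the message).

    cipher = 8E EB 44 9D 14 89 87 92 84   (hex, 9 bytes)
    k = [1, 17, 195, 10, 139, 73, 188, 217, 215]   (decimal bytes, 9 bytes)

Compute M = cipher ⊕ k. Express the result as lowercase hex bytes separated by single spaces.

8e XOR 01 = 8f
eb XOR 11 = fa
44 XOR c3 = 87
9d XOR 0a = 97
14 XOR 8b = 9f
89 XOR 49 = c0
87 XOR bc = 3b
92 XOR d9 = 4b
84 XOR d7 = 53

8f fa 87 97 9f c0 3b 4b 53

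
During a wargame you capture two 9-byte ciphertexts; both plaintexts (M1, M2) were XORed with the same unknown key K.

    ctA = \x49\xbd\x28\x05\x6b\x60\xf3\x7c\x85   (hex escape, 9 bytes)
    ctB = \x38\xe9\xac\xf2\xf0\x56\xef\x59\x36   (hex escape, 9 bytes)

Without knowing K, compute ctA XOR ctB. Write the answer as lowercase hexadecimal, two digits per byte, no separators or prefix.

ctA ⊕ ctB = (M1 ⊕ K) ⊕ (M2 ⊕ K) = M1 ⊕ M2 — the shared key cancels under XOR.
byte 0: 01001001 xor 00111000 = 01110001
byte 1: 10111101 xor 11101001 = 01010100
byte 2: 00101000 xor 10101100 = 10000100
byte 3: 00000101 xor 11110010 = 11110111
byte 4: 01101011 xor 11110000 = 10011011
byte 5: 01100000 xor 01010110 = 00110110
byte 6: 11110011 xor 11101111 = 00011100
byte 7: 01111100 xor 01011001 = 00100101
byte 8: 10000101 xor 00110110 = 10110011

715484f79b361c25b3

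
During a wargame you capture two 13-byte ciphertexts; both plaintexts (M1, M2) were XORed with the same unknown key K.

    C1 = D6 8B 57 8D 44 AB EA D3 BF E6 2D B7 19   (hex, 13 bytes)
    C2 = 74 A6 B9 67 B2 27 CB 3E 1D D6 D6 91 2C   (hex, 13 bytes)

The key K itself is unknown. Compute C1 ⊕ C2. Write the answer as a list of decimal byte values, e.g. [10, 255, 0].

C1 ⊕ C2 = (M1 ⊕ K) ⊕ (M2 ⊕ K) = M1 ⊕ M2 — the shared key cancels under XOR.
byte 0: 214 xor 116 = 162
byte 1: 139 xor 166 =  45
byte 2:  87 xor 185 = 238
byte 3: 141 xor 103 = 234
byte 4:  68 xor 178 = 246
byte 5: 171 xor  39 = 140
byte 6: 234 xor 203 =  33
byte 7: 211 xor  62 = 237
byte 8: 191 xor  29 = 162
byte 9: 230 xor 214 =  48
byte 10:  45 xor 214 = 251
byte 11: 183 xor 145 =  38
byte 12:  25 xor  44 =  53

[162, 45, 238, 234, 246, 140, 33, 237, 162, 48, 251, 38, 53]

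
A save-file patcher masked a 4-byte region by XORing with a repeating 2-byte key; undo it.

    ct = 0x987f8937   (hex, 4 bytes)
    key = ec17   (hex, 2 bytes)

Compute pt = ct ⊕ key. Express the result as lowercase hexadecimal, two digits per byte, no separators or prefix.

74686520

The 2-byte key repeats, so the effective keystream is ec 17 ec 17.
byte 0: 152 XOR 236 = 116
byte 1: 127 XOR  23 = 104
byte 2: 137 XOR 236 = 101
byte 3:  55 XOR  23 =  32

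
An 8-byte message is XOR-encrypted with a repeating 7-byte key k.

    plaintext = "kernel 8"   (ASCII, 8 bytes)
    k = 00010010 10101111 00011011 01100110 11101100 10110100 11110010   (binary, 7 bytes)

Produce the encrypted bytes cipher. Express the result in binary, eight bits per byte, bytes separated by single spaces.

01111001 11001010 01101001 00001000 10001001 11011000 11010010 00101010

The 7-byte key repeats, so the effective keystream is 12 af 1b 66 ec b4 f2 12.
byte 0: 6b ^ 12 = 79
byte 1: 65 ^ af = ca
byte 2: 72 ^ 1b = 69
byte 3: 6e ^ 66 = 08
byte 4: 65 ^ ec = 89
byte 5: 6c ^ b4 = d8
byte 6: 20 ^ f2 = d2
byte 7: 38 ^ 12 = 2a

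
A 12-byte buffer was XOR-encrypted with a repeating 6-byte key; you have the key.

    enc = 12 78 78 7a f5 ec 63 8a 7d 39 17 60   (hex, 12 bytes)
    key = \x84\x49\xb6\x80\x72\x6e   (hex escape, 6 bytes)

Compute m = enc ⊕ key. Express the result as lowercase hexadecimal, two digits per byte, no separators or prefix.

The 6-byte key repeats, so the effective keystream is 84 49 b6 80 72 6e 84 49 b6 80 72 6e.
byte 0: 12 ⊕ 84 = 96
byte 1: 78 ⊕ 49 = 31
byte 2: 78 ⊕ b6 = ce
byte 3: 7a ⊕ 80 = fa
byte 4: f5 ⊕ 72 = 87
byte 5: ec ⊕ 6e = 82
byte 6: 63 ⊕ 84 = e7
byte 7: 8a ⊕ 49 = c3
byte 8: 7d ⊕ b6 = cb
byte 9: 39 ⊕ 80 = b9
byte 10: 17 ⊕ 72 = 65
byte 11: 60 ⊕ 6e = 0e

9631cefa8782e7c3cbb9650e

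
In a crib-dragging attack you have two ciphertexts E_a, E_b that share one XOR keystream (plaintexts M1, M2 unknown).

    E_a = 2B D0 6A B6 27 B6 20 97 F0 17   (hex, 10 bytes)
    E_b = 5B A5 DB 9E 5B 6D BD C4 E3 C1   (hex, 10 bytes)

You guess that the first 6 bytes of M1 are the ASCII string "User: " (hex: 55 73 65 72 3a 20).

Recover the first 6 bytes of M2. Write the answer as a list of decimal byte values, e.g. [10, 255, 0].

First, E_a ⊕ E_b = (M1 ⊕ K) ⊕ (M2 ⊕ K) = M1 ⊕ M2, so the key drops out. Then M2 = (M1 ⊕ M2) ⊕ M1 over the first 6 bytes.
byte 0: (2b ⊕ 5b) ⊕ 55 = 70 ⊕ 55 = 25
byte 1: (d0 ⊕ a5) ⊕ 73 = 75 ⊕ 73 = 06
byte 2: (6a ⊕ db) ⊕ 65 = b1 ⊕ 65 = d4
byte 3: (b6 ⊕ 9e) ⊕ 72 = 28 ⊕ 72 = 5a
byte 4: (27 ⊕ 5b) ⊕ 3a = 7c ⊕ 3a = 46
byte 5: (b6 ⊕ 6d) ⊕ 20 = db ⊕ 20 = fb

[37, 6, 212, 90, 70, 251]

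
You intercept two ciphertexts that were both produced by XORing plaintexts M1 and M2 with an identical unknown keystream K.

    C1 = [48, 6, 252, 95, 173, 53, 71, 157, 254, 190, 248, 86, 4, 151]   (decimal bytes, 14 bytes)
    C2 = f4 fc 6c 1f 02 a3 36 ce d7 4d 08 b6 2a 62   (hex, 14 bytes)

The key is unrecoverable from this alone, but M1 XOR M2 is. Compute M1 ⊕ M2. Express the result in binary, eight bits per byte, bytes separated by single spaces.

11000100 11111010 10010000 01000000 10101111 10010110 01110001 01010011 00101001 11110011 11110000 11100000 00101110 11110101

C1 ⊕ C2 = (M1 ⊕ K) ⊕ (M2 ⊕ K) = M1 ⊕ M2 — the shared key cancels under XOR.
30 XOR f4 = c4
06 XOR fc = fa
fc XOR 6c = 90
5f XOR 1f = 40
ad XOR 02 = af
35 XOR a3 = 96
47 XOR 36 = 71
9d XOR ce = 53
fe XOR d7 = 29
be XOR 4d = f3
f8 XOR 08 = f0
56 XOR b6 = e0
04 XOR 2a = 2e
97 XOR 62 = f5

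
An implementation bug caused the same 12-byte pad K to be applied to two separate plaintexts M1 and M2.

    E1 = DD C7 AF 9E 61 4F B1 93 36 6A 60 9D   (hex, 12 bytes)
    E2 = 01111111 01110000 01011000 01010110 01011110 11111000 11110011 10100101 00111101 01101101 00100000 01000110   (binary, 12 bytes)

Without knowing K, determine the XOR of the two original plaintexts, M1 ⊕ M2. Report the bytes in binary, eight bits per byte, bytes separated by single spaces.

10100010 10110111 11110111 11001000 00111111 10110111 01000010 00110110 00001011 00000111 01000000 11011011

E1 ⊕ E2 = (M1 ⊕ K) ⊕ (M2 ⊕ K) = M1 ⊕ M2 — the shared key cancels under XOR.
byte 0: dd xor 7f = a2
byte 1: c7 xor 70 = b7
byte 2: af xor 58 = f7
byte 3: 9e xor 56 = c8
byte 4: 61 xor 5e = 3f
byte 5: 4f xor f8 = b7
byte 6: b1 xor f3 = 42
byte 7: 93 xor a5 = 36
byte 8: 36 xor 3d = 0b
byte 9: 6a xor 6d = 07
byte 10: 60 xor 20 = 40
byte 11: 9d xor 46 = db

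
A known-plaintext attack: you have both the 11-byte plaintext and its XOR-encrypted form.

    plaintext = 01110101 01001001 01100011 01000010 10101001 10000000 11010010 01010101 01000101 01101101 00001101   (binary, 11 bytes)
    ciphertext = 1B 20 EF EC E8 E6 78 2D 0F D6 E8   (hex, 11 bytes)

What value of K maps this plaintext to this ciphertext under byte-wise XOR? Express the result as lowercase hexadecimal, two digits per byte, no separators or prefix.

Since ciphertext = plaintext ⊕ K, XORing both sides with plaintext gives K = plaintext ⊕ ciphertext.
75 ⊕ 1b = 6e
49 ⊕ 20 = 69
63 ⊕ ef = 8c
42 ⊕ ec = ae
a9 ⊕ e8 = 41
80 ⊕ e6 = 66
d2 ⊕ 78 = aa
55 ⊕ 2d = 78
45 ⊕ 0f = 4a
6d ⊕ d6 = bb
0d ⊕ e8 = e5

6e698cae4166aa784abbe5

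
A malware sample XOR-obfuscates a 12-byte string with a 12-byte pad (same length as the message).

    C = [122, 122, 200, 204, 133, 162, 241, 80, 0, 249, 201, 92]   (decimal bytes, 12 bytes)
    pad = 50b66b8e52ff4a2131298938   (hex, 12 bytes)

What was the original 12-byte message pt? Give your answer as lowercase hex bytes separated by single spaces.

byte 0: 7a ⊕ 50 = 2a
byte 1: 7a ⊕ b6 = cc
byte 2: c8 ⊕ 6b = a3
byte 3: cc ⊕ 8e = 42
byte 4: 85 ⊕ 52 = d7
byte 5: a2 ⊕ ff = 5d
byte 6: f1 ⊕ 4a = bb
byte 7: 50 ⊕ 21 = 71
byte 8: 00 ⊕ 31 = 31
byte 9: f9 ⊕ 29 = d0
byte 10: c9 ⊕ 89 = 40
byte 11: 5c ⊕ 38 = 64

2a cc a3 42 d7 5d bb 71 31 d0 40 64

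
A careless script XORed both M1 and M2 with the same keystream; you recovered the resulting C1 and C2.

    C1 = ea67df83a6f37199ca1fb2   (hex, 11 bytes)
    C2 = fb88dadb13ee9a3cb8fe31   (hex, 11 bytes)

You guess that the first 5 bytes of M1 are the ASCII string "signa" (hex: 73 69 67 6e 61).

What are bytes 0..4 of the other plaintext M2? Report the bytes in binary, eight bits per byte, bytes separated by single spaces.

First, C1 ⊕ C2 = (M1 ⊕ K) ⊕ (M2 ⊕ K) = M1 ⊕ M2, so the key drops out. Then M2 = (M1 ⊕ M2) ⊕ M1 over the first 5 bytes.
byte 0: (ea ⊕ fb) ⊕ 73 = 11 ⊕ 73 = 62
byte 1: (67 ⊕ 88) ⊕ 69 = ef ⊕ 69 = 86
byte 2: (df ⊕ da) ⊕ 67 = 05 ⊕ 67 = 62
byte 3: (83 ⊕ db) ⊕ 6e = 58 ⊕ 6e = 36
byte 4: (a6 ⊕ 13) ⊕ 61 = b5 ⊕ 61 = d4

01100010 10000110 01100010 00110110 11010100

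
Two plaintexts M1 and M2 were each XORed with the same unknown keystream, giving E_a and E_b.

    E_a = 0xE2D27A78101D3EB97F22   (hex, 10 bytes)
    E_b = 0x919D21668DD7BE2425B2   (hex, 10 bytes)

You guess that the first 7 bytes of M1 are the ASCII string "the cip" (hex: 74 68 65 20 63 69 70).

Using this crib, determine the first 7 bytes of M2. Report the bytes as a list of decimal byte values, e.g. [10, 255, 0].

[7, 39, 62, 62, 254, 163, 240]

First, E_a ⊕ E_b = (M1 ⊕ K) ⊕ (M2 ⊕ K) = M1 ⊕ M2, so the key drops out. Then M2 = (M1 ⊕ M2) ⊕ M1 over the first 7 bytes.
byte 0: (e2 xor 91) xor 74 = 73 xor 74 = 07
byte 1: (d2 xor 9d) xor 68 = 4f xor 68 = 27
byte 2: (7a xor 21) xor 65 = 5b xor 65 = 3e
byte 3: (78 xor 66) xor 20 = 1e xor 20 = 3e
byte 4: (10 xor 8d) xor 63 = 9d xor 63 = fe
byte 5: (1d xor d7) xor 69 = ca xor 69 = a3
byte 6: (3e xor be) xor 70 = 80 xor 70 = f0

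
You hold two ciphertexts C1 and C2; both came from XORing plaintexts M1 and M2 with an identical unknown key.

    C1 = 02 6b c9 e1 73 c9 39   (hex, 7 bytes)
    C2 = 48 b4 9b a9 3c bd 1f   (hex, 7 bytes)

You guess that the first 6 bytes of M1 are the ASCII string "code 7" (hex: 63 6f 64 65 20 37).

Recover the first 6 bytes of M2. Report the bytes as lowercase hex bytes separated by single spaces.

First, C1 ⊕ C2 = (M1 ⊕ K) ⊕ (M2 ⊕ K) = M1 ⊕ M2, so the key drops out. Then M2 = (M1 ⊕ M2) ⊕ M1 over the first 6 bytes.
byte 0: (02 xor 48) xor 63 = 4a xor 63 = 29
byte 1: (6b xor b4) xor 6f = df xor 6f = b0
byte 2: (c9 xor 9b) xor 64 = 52 xor 64 = 36
byte 3: (e1 xor a9) xor 65 = 48 xor 65 = 2d
byte 4: (73 xor 3c) xor 20 = 4f xor 20 = 6f
byte 5: (c9 xor bd) xor 37 = 74 xor 37 = 43

29 b0 36 2d 6f 43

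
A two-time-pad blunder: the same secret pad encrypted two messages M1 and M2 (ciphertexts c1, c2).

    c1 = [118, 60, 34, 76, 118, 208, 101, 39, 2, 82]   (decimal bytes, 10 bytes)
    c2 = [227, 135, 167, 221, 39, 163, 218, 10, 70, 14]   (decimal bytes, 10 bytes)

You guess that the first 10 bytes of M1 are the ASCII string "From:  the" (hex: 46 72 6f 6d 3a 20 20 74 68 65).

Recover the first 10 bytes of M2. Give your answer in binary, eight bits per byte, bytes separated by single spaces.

11010011 11001001 11101010 11111100 01101011 01010011 10011111 01011001 00101100 00111001

First, c1 ⊕ c2 = (M1 ⊕ K) ⊕ (M2 ⊕ K) = M1 ⊕ M2, so the key drops out. Then M2 = (M1 ⊕ M2) ⊕ M1 over the first 10 bytes.
byte 0: (76 xor e3) xor 46 = 95 xor 46 = d3
byte 1: (3c xor 87) xor 72 = bb xor 72 = c9
byte 2: (22 xor a7) xor 6f = 85 xor 6f = ea
byte 3: (4c xor dd) xor 6d = 91 xor 6d = fc
byte 4: (76 xor 27) xor 3a = 51 xor 3a = 6b
byte 5: (d0 xor a3) xor 20 = 73 xor 20 = 53
byte 6: (65 xor da) xor 20 = bf xor 20 = 9f
byte 7: (27 xor 0a) xor 74 = 2d xor 74 = 59
byte 8: (02 xor 46) xor 68 = 44 xor 68 = 2c
byte 9: (52 xor 0e) xor 65 = 5c xor 65 = 39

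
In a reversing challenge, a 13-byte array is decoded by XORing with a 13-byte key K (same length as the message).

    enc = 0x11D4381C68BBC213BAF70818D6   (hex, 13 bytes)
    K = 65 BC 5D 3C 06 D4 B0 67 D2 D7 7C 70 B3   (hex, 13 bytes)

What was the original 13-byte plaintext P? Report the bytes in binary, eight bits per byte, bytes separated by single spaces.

00010001 ⊕ 01100101 = 01110100
11010100 ⊕ 10111100 = 01101000
00111000 ⊕ 01011101 = 01100101
00011100 ⊕ 00111100 = 00100000
01101000 ⊕ 00000110 = 01101110
10111011 ⊕ 11010100 = 01101111
11000010 ⊕ 10110000 = 01110010
00010011 ⊕ 01100111 = 01110100
10111010 ⊕ 11010010 = 01101000
11110111 ⊕ 11010111 = 00100000
00001000 ⊕ 01111100 = 01110100
00011000 ⊕ 01110000 = 01101000
11010110 ⊕ 10110011 = 01100101

01110100 01101000 01100101 00100000 01101110 01101111 01110010 01110100 01101000 00100000 01110100 01101000 01100101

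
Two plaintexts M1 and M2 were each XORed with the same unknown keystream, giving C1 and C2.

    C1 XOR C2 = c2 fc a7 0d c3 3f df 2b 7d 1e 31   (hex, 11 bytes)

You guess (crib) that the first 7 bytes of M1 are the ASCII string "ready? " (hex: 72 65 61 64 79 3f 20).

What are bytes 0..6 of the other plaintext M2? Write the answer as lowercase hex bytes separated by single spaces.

b0 99 c6 69 ba 00 ff

Since C1 ⊕ C2 = M1 ⊕ M2, XORing with the guessed M1 bytes yields the corresponding M2 bytes: M2 = (C1 ⊕ C2) ⊕ M1.
byte 0: 11000010 ^ 01110010 = 10110000
byte 1: 11111100 ^ 01100101 = 10011001
byte 2: 10100111 ^ 01100001 = 11000110
byte 3: 00001101 ^ 01100100 = 01101001
byte 4: 11000011 ^ 01111001 = 10111010
byte 5: 00111111 ^ 00111111 = 00000000
byte 6: 11011111 ^ 00100000 = 11111111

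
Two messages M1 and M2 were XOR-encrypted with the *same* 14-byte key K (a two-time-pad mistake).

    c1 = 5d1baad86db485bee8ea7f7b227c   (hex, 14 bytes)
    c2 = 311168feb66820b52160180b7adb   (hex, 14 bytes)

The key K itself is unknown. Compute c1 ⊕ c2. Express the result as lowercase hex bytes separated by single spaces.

c1 ⊕ c2 = (M1 ⊕ K) ⊕ (M2 ⊕ K) = M1 ⊕ M2 — the shared key cancels under XOR.
byte 0: 5d XOR 31 = 6c
byte 1: 1b XOR 11 = 0a
byte 2: aa XOR 68 = c2
byte 3: d8 XOR fe = 26
byte 4: 6d XOR b6 = db
byte 5: b4 XOR 68 = dc
byte 6: 85 XOR 20 = a5
byte 7: be XOR b5 = 0b
byte 8: e8 XOR 21 = c9
byte 9: ea XOR 60 = 8a
byte 10: 7f XOR 18 = 67
byte 11: 7b XOR 0b = 70
byte 12: 22 XOR 7a = 58
byte 13: 7c XOR db = a7

6c 0a c2 26 db dc a5 0b c9 8a 67 70 58 a7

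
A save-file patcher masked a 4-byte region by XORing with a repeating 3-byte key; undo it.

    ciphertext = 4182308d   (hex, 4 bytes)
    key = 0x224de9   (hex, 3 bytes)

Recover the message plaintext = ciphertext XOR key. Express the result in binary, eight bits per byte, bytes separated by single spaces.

01100011 11001111 11011001 10101111

The 3-byte key repeats, so the effective keystream is 22 4d e9 22.
byte 0: 01000001 xor 00100010 = 01100011
byte 1: 10000010 xor 01001101 = 11001111
byte 2: 00110000 xor 11101001 = 11011001
byte 3: 10001101 xor 00100010 = 10101111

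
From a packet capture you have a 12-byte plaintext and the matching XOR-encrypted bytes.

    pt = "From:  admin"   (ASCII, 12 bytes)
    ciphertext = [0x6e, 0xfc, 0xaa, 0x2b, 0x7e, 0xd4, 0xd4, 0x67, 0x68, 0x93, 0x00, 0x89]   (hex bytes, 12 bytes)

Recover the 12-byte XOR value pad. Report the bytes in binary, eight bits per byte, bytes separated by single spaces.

00101000 10001110 11000101 01000110 01000100 11110100 11110100 00000110 00001100 11111110 01101001 11100111

Since ciphertext = pt ⊕ pad, XORing both sides with pt gives pad = pt ⊕ ciphertext.
01000110 ^ 01101110 = 00101000
01110010 ^ 11111100 = 10001110
01101111 ^ 10101010 = 11000101
01101101 ^ 00101011 = 01000110
00111010 ^ 01111110 = 01000100
00100000 ^ 11010100 = 11110100
00100000 ^ 11010100 = 11110100
01100001 ^ 01100111 = 00000110
01100100 ^ 01101000 = 00001100
01101101 ^ 10010011 = 11111110
01101001 ^ 00000000 = 01101001
01101110 ^ 10001001 = 11100111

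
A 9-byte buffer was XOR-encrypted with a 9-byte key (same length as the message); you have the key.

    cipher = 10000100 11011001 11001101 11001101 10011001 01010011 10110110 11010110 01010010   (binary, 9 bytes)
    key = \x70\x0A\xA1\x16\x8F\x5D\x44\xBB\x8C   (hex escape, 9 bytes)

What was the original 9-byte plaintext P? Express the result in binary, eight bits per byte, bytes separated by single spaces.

XOR is its own inverse, so applying the key byte-wise gives the result directly.
10000100 ^ 01110000 = 11110100
11011001 ^ 00001010 = 11010011
11001101 ^ 10100001 = 01101100
11001101 ^ 00010110 = 11011011
10011001 ^ 10001111 = 00010110
01010011 ^ 01011101 = 00001110
10110110 ^ 01000100 = 11110010
11010110 ^ 10111011 = 01101101
01010010 ^ 10001100 = 11011110

11110100 11010011 01101100 11011011 00010110 00001110 11110010 01101101 11011110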